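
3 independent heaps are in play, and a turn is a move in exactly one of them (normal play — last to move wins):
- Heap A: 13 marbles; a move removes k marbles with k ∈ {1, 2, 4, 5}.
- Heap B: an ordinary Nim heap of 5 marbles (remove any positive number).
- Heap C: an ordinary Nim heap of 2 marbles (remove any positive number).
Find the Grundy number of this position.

6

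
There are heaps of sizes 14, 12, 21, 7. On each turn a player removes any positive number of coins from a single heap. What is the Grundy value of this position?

16

Nim-sum: 14 XOR 12 XOR 21 XOR 7 = 16.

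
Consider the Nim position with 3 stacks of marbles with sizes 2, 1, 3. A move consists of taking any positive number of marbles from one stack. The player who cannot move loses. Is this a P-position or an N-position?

In binary:
  10  (2)
  01  (1)
  11  (3)
  --
  00  (0)
The nim-sum is 0, so this is a P-position: the player to move is in a losing position under optimal play.

P-position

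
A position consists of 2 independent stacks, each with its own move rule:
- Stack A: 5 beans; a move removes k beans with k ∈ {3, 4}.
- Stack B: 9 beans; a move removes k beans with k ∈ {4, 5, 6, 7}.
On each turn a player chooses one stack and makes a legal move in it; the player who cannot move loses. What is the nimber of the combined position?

3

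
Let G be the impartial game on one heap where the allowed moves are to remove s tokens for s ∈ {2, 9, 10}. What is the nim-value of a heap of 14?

1

Build the Grundy sequence with g(k) = mex{g(k−s) : s ∈ {2, 9, 10}, s ≤ k}:
k:     0  1  2  3  4  5  6  7  8  9 10 11 12 13 14
g(k):  0  0  1  1  0  0  1  1  0  2  1  3  0  2  1
So g(14) = 1.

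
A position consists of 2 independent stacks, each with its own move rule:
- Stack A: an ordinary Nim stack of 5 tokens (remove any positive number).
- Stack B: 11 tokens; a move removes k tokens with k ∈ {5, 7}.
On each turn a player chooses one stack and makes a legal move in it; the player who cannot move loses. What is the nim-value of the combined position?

7

Stack A is a plain Nim stack of size 5, so its Grundy value is 5.
Grundy values for stack B (subtraction set {5, 7}):
k:     0  1  2  3  4  5  6  7  8  9 10 11
g(k):  0  0  0  0  0  1  1  1  1  1  2  2
So g(11) = 2.
The value of a disjunctive sum is the nim-sum of the parts.
Combined value = 5 ⊕ 2 = 7.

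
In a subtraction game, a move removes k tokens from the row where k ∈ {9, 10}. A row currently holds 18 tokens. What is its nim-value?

2

Grundy values for subtraction set {9, 10}:
k:     0  1  2  3  4  5  6  7  8  9 10 11 12 13 14 15 16 17 18
g(k):  0  0  0  0  0  0  0  0  0  1  1  1  1  1  1  1  1  1  2
So g(18) = 2.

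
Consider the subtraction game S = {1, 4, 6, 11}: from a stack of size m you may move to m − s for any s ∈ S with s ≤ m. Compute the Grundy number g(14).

Build the Grundy sequence with g(k) = mex{g(k−s) : s ∈ {1, 4, 6, 11}, s ≤ k}:
k:     0  1  2  3  4  5  6  7  8  9 10 11 12 13 14
g(k):  0  1  0  1  2  0  1  0  1  2  0  1  0  1  2
So g(14) = 2.

2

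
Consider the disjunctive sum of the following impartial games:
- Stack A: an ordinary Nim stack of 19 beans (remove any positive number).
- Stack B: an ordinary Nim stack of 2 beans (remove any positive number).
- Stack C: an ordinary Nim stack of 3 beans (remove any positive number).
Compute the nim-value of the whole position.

18

Stack A is a plain Nim stack of size 19, so its Grundy value is 19.
Stack B is a plain Nim stack of size 2, so its Grundy value is 2.
Stack C is a plain Nim stack of size 3, so its Grundy value is 3.
The value of a disjunctive sum is the nim-sum of the parts.
Combined value = 19 XOR 2 XOR 3 = 18.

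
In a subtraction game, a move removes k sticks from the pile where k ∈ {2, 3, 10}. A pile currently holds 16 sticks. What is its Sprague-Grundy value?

2

Build the Grundy sequence with g(k) = mex{g(k−s) : s ∈ {2, 3, 10}, s ≤ k}:
k:     0  1  2  3  4  5  6  7  8  9 10 11 12 13 14 15 16
g(k):  0  0  1  1  2  0  0  1  1  2  2  3  0  0  1  1  2
So g(16) = 2.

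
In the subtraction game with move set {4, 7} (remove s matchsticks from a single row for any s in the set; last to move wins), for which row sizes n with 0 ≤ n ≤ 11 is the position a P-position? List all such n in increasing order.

0, 1, 2, 3, 11

Grundy values for subtraction set {4, 7}:
g(0) = mex{} = 0
g(1) = mex{} = 0
g(2) = mex{} = 0
g(3) = mex{} = 0
g(4) = mex{0} = 1
g(5) = mex{0} = 1
g(6) = mex{0} = 1
g(7) = mex{0} = 1
g(8) = mex{0,1} = 2
g(9) = mex{0,1} = 2
g(10) = mex{0,1} = 2
g(11) = mex{1} = 0
The P-positions (g = 0) in 0..11 are 0, 1, 2, 3, 11.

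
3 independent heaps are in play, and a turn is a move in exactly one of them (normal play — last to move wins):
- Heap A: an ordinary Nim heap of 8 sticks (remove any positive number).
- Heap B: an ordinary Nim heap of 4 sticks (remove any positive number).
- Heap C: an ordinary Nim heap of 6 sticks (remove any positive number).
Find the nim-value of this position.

10

Heap A is a plain Nim heap of size 8, so its Grundy value is 8.
Heap B is a plain Nim heap of size 4, so its Grundy value is 4.
Heap C is a plain Nim heap of size 6, so its Grundy value is 6.
By the Sprague-Grundy theorem, the Grundy value of a sum of independent games is the XOR of the component values.
Combined value = 8 XOR 4 XOR 6 = 10.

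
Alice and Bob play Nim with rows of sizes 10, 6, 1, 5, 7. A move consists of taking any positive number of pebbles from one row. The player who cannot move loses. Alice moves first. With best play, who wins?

Alice wins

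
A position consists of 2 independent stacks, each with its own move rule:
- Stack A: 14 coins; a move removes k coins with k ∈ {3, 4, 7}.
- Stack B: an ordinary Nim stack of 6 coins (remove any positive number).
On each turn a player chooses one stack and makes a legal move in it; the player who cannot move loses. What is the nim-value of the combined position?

Build the Grundy sequence for stack A with g(k) = mex{g(k−s) : s ∈ {3, 4, 7}, s ≤ k}:
k:     0  1  2  3  4  5  6  7  8  9 10 11 12 13 14
g(k):  0  0  0  1  1  1  2  2  2  3  0  0  0  1  1
So g(14) = 1.
Stack B is a plain Nim stack of size 6, so its Grundy value is 6.
The value of a disjunctive sum is the nim-sum of the parts.
Combined value = 1 XOR 6 = 7.

7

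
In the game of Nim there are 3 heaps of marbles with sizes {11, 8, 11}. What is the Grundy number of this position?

8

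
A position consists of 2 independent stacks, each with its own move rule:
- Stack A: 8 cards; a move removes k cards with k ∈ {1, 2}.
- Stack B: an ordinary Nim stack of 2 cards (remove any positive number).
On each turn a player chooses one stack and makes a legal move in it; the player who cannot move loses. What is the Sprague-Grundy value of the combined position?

0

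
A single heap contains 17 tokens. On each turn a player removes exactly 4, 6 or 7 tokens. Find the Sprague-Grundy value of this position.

1

Grundy values for subtraction set {4, 6, 7}:
k:     0  1  2  3  4  5  6  7  8  9 10 11 12 13 14 15 16 17
g(k):  0  0  0  0  1  1  1  1  2  2  2  0  0  0  0  1  1  1
So g(17) = 1.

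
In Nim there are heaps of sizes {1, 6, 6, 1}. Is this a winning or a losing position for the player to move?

Losing position

Nim-sum: 1 ^ 6 ^ 6 ^ 1 = 0.
The nim-sum is 0, so this is a P-position: the player to move is in a losing position under optimal play.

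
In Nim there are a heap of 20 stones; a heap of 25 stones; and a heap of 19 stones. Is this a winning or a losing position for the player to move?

Compute the nim-sum pairwise:
20 ⊕ 25 = 13
13 ⊕ 19 = 30
The nim-sum is 30 ≠ 0, so this is an N-position: the player to move can win.

Winning position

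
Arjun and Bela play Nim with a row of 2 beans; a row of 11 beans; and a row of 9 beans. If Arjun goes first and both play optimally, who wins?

Bela wins

Bitwise XOR of the heap sizes:
  0010  (2)
  1011  (11)
  1001  (9)
  ----
  0000  (0)
The nim-sum is 0, so this is a P-position: the player to move is in a losing position under optimal play; Arjun is about to move from it and so loses — Bela wins.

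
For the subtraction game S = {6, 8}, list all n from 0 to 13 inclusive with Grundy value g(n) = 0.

Compute g(0), g(1), … for moves {6, 8}:
g(0) = mex{} = 0
g(1) = mex{} = 0
g(2) = mex{} = 0
g(3) = mex{} = 0
g(4) = mex{} = 0
g(5) = mex{} = 0
g(6) = mex{0} = 1
g(7) = mex{0} = 1
g(8) = mex{0} = 1
g(9) = mex{0} = 1
g(10) = mex{0} = 1
g(11) = mex{0} = 1
g(12) = mex{0,1} = 2
g(13) = mex{0,1} = 2
The P-positions (g = 0) in 0..13 are 0, 1, 2, 3, 4, 5.

0, 1, 2, 3, 4, 5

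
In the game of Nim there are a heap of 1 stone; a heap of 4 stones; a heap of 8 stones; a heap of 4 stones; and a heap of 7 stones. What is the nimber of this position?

14

Compute the nim-sum pairwise:
1 XOR 4 = 5
5 XOR 8 = 13
13 XOR 4 = 9
9 XOR 7 = 14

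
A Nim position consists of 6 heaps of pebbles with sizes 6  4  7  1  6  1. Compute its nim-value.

Nim-sum: 6 XOR 4 XOR 7 XOR 1 XOR 6 XOR 1 = 3.

3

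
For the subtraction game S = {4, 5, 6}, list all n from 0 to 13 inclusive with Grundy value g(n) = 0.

0, 1, 2, 3, 10, 11, 12, 13

Compute g(0), g(1), … for moves {4, 5, 6}:
g(0) = mex{} = 0
g(1) = mex{} = 0
g(2) = mex{} = 0
g(3) = mex{} = 0
g(4) = mex{0} = 1
g(5) = mex{0} = 1
g(6) = mex{0} = 1
g(7) = mex{0} = 1
g(8) = mex{0,1} = 2
g(9) = mex{0,1} = 2
g(10) = mex{1} = 0
g(11) = mex{1} = 0
g(12) = mex{1,2} = 0
g(13) = mex{1,2} = 0
The P-positions (g = 0) in 0..13 are 0, 1, 2, 3, 10, 11, 12, 13.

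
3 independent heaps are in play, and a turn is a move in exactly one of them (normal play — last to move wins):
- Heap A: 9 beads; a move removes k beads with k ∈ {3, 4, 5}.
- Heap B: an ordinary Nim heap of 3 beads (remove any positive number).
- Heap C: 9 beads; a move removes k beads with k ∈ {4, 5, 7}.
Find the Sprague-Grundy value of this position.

1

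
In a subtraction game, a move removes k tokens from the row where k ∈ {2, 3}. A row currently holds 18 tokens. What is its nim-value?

Build the Grundy sequence with g(k) = mex{g(k−s) : s ∈ {2, 3}, s ≤ k}:
k:     0  1  2  3  4  5  6  7  8  9 10 11 12 13 14 15 16 17 18
g(k):  0  0  1  1  2  0  0  1  1  2  0  0  1  1  2  0  0  1  1
So g(18) = 1.

1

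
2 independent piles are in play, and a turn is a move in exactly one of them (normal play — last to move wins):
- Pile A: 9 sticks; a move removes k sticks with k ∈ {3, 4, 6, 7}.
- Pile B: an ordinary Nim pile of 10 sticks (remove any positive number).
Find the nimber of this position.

For pile A, compute g(0), g(1), … with moves {3, 4, 6, 7}:
g(0) = mex{} = 0
g(1) = mex{} = 0
g(2) = mex{} = 0
g(3) = mex{0} = 1
g(4) = mex{0} = 1
g(5) = mex{0} = 1
g(6) = mex{0,1} = 2
g(7) = mex{0,1} = 2
g(8) = mex{0,1} = 2
g(9) = mex{0,1,2} = 3
So g(9) = 3.
Pile B is a plain Nim pile of size 10, so its Grundy value is 10.
By the Sprague-Grundy theorem, the Grundy value of a sum of independent games is the XOR of the component values.
Combined value = 3 ⊕ 10 = 9.

9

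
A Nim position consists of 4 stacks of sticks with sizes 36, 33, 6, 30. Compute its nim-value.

Nim-sum: 36 XOR 33 XOR 6 XOR 30 = 29.

29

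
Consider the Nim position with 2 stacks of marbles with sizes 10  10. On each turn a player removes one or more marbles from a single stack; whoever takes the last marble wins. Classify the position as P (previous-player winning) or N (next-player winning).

P-position

Compute the nim-sum pairwise:
10 ^ 10 = 0
The nim-sum is 0, so this is a P-position: the player to move is in a losing position under optimal play.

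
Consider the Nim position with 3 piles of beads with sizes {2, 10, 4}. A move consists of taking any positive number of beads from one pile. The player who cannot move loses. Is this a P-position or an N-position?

N-position

Compute the nim-sum pairwise:
2 ^ 10 = 8
8 ^ 4 = 12
The nim-sum is 12 ≠ 0, so this is an N-position: the player to move can win.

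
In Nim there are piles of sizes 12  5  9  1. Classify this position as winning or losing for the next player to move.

In binary:
  1100  (12)
  0101  (5)
  1001  (9)
  0001  (1)
  ----
  0001  (1)
The nim-sum is 1 ≠ 0, so this is an N-position: the player to move can win.

Winning position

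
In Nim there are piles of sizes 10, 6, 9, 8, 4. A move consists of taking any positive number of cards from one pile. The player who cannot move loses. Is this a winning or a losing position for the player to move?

Nim-sum: 10 XOR 6 XOR 9 XOR 8 XOR 4 = 9.
The nim-sum is 9 ≠ 0, so this is an N-position: the player to move can win.

Winning position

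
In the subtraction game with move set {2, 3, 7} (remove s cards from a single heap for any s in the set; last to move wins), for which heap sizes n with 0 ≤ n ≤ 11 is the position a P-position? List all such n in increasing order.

0, 1, 5, 6, 10, 11

Compute g(0), g(1), … for moves {2, 3, 7}:
k:     0  1  2  3  4  5  6  7  8  9 10 11
g(k):  0  0  1  1  2  0  0  1  1  2  0  0
The P-positions (g = 0) in 0..11 are 0, 1, 5, 6, 10, 11.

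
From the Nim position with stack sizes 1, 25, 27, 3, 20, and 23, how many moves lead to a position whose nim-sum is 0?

In binary:
  00001  (1)
  11001  (25)
  11011  (27)
  00011  (3)
  10100  (20)
  10111  (23)
  -----
  00011  (3)
The overall nim-sum is X = 3. A stack of size p has a winning move iff p XOR X < p (reduce it to p XOR X).
  1: 1 XOR 3 = 2 ≥ 1 — no move.
  25: 25 XOR 3 = 26 ≥ 25 — no move.
  27: 27 XOR 3 = 24 < 27 — winning move (to 24).
  3: 3 XOR 3 = 0 < 3 — winning move (to 0).
  20: 20 XOR 3 = 23 ≥ 20 — no move.
  23: 23 XOR 3 = 20 < 23 — winning move (to 20).
That gives 3 winning moves.

3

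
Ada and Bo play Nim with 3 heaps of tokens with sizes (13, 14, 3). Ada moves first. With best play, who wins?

Bo wins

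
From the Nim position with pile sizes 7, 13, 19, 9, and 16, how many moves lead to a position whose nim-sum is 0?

Bitwise XOR of the heap sizes:
  00111  (7)
  01101  (13)
  10011  (19)
  01001  (9)
  10000  (16)
  -----
  00000  (0)
The nim-sum is already 0, so every move leaves a nonzero nim-sum — there are no winning moves.

0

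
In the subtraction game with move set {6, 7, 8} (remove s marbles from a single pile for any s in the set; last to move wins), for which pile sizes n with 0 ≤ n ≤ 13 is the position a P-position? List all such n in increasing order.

Grundy values for subtraction set {6, 7, 8}:
g(0) = mex{} = 0
g(1) = mex{} = 0
g(2) = mex{} = 0
g(3) = mex{} = 0
g(4) = mex{} = 0
g(5) = mex{} = 0
g(6) = mex{0} = 1
g(7) = mex{0} = 1
g(8) = mex{0} = 1
g(9) = mex{0} = 1
g(10) = mex{0} = 1
g(11) = mex{0} = 1
g(12) = mex{0,1} = 2
g(13) = mex{0,1} = 2
The P-positions (g = 0) in 0..13 are 0, 1, 2, 3, 4, 5.

0, 1, 2, 3, 4, 5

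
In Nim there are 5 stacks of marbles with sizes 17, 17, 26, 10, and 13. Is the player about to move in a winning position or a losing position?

Winning position

In binary:
  10001  (17)
  10001  (17)
  11010  (26)
  01010  (10)
  01101  (13)
  -----
  11101  (29)
The nim-sum is 29 ≠ 0, so this is an N-position: the player to move can win.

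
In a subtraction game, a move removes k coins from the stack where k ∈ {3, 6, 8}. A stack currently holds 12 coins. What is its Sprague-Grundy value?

0

Build the Grundy sequence with g(k) = mex{g(k−s) : s ∈ {3, 6, 8}, s ≤ k}:
k:     0  1  2  3  4  5  6  7  8  9 10 11 12
g(k):  0  0  0  1  1  1  2  2  2  3  3  0  0
So g(12) = 0.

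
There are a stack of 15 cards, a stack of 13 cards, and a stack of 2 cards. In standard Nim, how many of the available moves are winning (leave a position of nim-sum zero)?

Compute the nim-sum pairwise:
15 ⊕ 13 = 2
2 ⊕ 2 = 0
The nim-sum is already 0, so every move leaves a nonzero nim-sum — there are no winning moves.

0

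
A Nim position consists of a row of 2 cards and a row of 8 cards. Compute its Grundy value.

10

Nim-sum: 2 XOR 8 = 10.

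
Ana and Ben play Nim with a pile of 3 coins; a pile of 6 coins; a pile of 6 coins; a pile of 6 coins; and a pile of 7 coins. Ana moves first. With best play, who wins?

Ana wins

In binary:
  011  (3)
  110  (6)
  110  (6)
  110  (6)
  111  (7)
  ---
  010  (2)
The nim-sum is 2 ≠ 0, so this is an N-position: the player to move can win; Ana has a winning move.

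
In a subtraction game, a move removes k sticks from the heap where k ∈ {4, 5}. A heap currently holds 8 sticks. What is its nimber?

2

Compute g(0), g(1), … for moves {4, 5}:
k:     0  1  2  3  4  5  6  7  8
g(k):  0  0  0  0  1  1  1  1  2
So g(8) = 2.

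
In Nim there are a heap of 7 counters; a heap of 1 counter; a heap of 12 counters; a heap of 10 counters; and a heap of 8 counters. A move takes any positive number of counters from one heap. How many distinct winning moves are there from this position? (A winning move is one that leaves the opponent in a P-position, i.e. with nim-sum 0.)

3

Compute the nim-sum pairwise:
7 ⊕ 1 = 6
6 ⊕ 12 = 10
10 ⊕ 10 = 0
0 ⊕ 8 = 8
The overall nim-sum is X = 8. A heap of size p has a winning move iff p XOR X < p (reduce it to p XOR X).
  7: 7 XOR 8 = 15 ≥ 7 — no move.
  1: 1 XOR 8 = 9 ≥ 1 — no move.
  12: 12 XOR 8 = 4 < 12 — winning move (to 4).
  10: 10 XOR 8 = 2 < 10 — winning move (to 2).
  8: 8 XOR 8 = 0 < 8 — winning move (to 0).
That gives 3 winning moves.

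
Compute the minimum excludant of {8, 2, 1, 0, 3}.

The values 0, 1, 2, 3 are all present; 4 is the first non-negative integer missing from the set.

4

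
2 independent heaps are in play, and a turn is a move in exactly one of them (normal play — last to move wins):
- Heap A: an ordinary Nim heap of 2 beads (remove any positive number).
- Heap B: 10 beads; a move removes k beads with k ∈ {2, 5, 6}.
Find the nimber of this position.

Heap A is a plain Nim heap of size 2, so its Grundy value is 2.
For heap B, compute g(0), g(1), … with moves {2, 5, 6}:
g(0) = mex{} = 0
g(1) = mex{} = 0
g(2) = mex{0} = 1
g(3) = mex{0} = 1
g(4) = mex{1} = 0
g(5) = mex{0,1} = 2
g(6) = mex{0} = 1
g(7) = mex{0,1,2} = 3
g(8) = mex{1} = 0
g(9) = mex{0,1,3} = 2
g(10) = mex{0,2} = 1
So g(10) = 1.
By the Sprague-Grundy theorem, the Grundy value of a sum of independent games is the XOR of the component values.
Combined value = 2 XOR 1 = 3.

3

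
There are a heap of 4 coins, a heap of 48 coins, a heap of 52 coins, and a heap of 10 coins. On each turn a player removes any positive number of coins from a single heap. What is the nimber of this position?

10

Nim-sum: 4 XOR 48 XOR 52 XOR 10 = 10.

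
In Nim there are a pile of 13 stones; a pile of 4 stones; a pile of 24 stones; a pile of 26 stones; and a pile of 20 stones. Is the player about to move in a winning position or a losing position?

Winning position

Nim-sum: 13 ⊕ 4 ⊕ 24 ⊕ 26 ⊕ 20 = 31.
The nim-sum is 31 ≠ 0, so this is an N-position: the player to move can win.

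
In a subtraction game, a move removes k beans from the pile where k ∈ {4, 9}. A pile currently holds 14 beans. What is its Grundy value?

0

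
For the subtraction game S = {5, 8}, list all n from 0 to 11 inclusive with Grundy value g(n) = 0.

Compute g(0), g(1), … for moves {5, 8}:
g(0) = mex{} = 0
g(1) = mex{} = 0
g(2) = mex{} = 0
g(3) = mex{} = 0
g(4) = mex{} = 0
g(5) = mex{0} = 1
g(6) = mex{0} = 1
g(7) = mex{0} = 1
g(8) = mex{0} = 1
g(9) = mex{0} = 1
g(10) = mex{0,1} = 2
g(11) = mex{0,1} = 2
The P-positions (g = 0) in 0..11 are 0, 1, 2, 3, 4.

0, 1, 2, 3, 4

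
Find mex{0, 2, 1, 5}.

The values 0, 1, 2 are all present; 3 is the first non-negative integer missing from the set.

3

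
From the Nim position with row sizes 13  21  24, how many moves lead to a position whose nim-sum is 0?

0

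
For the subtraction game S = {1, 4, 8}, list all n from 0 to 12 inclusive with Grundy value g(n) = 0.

0, 2, 5, 7, 12

Grundy values for subtraction set {1, 4, 8}:
g(0) = mex{} = 0
g(1) = mex{0} = 1
g(2) = mex{1} = 0
g(3) = mex{0} = 1
g(4) = mex{0,1} = 2
g(5) = mex{1,2} = 0
g(6) = mex{0} = 1
g(7) = mex{1} = 0
g(8) = mex{0,2} = 1
g(9) = mex{0,1} = 2
g(10) = mex{0,1,2} = 3
g(11) = mex{0,1,3} = 2
g(12) = mex{1,2} = 0
The P-positions (g = 0) in 0..12 are 0, 2, 5, 7, 12.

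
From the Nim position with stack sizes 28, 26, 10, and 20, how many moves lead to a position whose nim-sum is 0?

Nim-sum: 28 XOR 26 XOR 10 XOR 20 = 24.
The overall nim-sum is X = 24. A stack of size p has a winning move iff p XOR X < p (reduce it to p XOR X).
  28: 28 XOR 24 = 4 < 28 — winning move (to 4).
  26: 26 XOR 24 = 2 < 26 — winning move (to 2).
  10: 10 XOR 24 = 18 ≥ 10 — no move.
  20: 20 XOR 24 = 12 < 20 — winning move (to 12).
That gives 3 winning moves.

3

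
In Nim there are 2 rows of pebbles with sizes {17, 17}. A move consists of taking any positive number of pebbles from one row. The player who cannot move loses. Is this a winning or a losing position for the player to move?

Nim-sum: 17 XOR 17 = 0.
The nim-sum is 0, so this is a P-position: the player to move is in a losing position under optimal play.

Losing position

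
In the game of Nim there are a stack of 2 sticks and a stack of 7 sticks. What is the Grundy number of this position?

5

Bitwise XOR of the heap sizes:
  010  (2)
  111  (7)
  ---
  101  (5)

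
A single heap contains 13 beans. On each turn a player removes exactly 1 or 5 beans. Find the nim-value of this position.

1

Grundy values for subtraction set {1, 5}:
g(0) = mex{} = 0
g(1) = mex{0} = 1
g(2) = mex{1} = 0
g(3) = mex{0} = 1
g(4) = mex{1} = 0
g(5) = mex{0} = 1
g(6) = mex{1} = 0
g(7) = mex{0} = 1
g(8) = mex{1} = 0
g(9) = mex{0} = 1
g(10) = mex{1} = 0
g(11) = mex{0} = 1
g(12) = mex{1} = 0
g(13) = mex{0} = 1
So g(13) = 1.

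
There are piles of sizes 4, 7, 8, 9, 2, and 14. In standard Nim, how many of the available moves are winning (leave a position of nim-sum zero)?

3

Compute the nim-sum pairwise:
4 XOR 7 = 3
3 XOR 8 = 11
11 XOR 9 = 2
2 XOR 2 = 0
0 XOR 14 = 14
The overall nim-sum is X = 14. A pile of size p has a winning move iff p XOR X < p (reduce it to p XOR X).
  4: 4 XOR 14 = 10 ≥ 4 — no move.
  7: 7 XOR 14 = 9 ≥ 7 — no move.
  8: 8 XOR 14 = 6 < 8 — winning move (to 6).
  9: 9 XOR 14 = 7 < 9 — winning move (to 7).
  2: 2 XOR 14 = 12 ≥ 2 — no move.
  14: 14 XOR 14 = 0 < 14 — winning move (to 0).
That gives 3 winning moves.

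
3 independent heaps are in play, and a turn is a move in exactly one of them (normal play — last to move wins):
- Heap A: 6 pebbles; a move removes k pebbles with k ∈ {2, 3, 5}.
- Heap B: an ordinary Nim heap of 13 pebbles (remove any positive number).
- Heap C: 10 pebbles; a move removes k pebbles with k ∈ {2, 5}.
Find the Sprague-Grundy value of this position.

15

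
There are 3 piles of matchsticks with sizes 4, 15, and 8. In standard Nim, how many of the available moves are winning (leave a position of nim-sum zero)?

1

Compute the nim-sum pairwise:
4 XOR 15 = 11
11 XOR 8 = 3
The overall nim-sum is X = 3. A pile of size p has a winning move iff p XOR X < p (reduce it to p XOR X).
  4: 4 XOR 3 = 7 ≥ 4 — no move.
  15: 15 XOR 3 = 12 < 15 — winning move (to 12).
  8: 8 XOR 3 = 11 ≥ 8 — no move.
That gives 1 winning move.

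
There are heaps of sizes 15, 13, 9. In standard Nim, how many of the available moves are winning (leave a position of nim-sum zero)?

Write each in binary and XOR column by column:
  1111  (15)
  1101  (13)
  1001  (9)
  ----
  1011  (11)
The overall nim-sum is X = 11. A heap of size p has a winning move iff p XOR X < p (reduce it to p XOR X).
  15: 15 XOR 11 = 4 < 15 — winning move (to 4).
  13: 13 XOR 11 = 6 < 13 — winning move (to 6).
  9: 9 XOR 11 = 2 < 9 — winning move (to 2).
That gives 3 winning moves.

3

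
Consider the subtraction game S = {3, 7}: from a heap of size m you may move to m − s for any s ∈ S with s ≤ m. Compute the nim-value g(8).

2

Build the Grundy sequence with g(k) = mex{g(k−s) : s ∈ {3, 7}, s ≤ k}:
k:     0  1  2  3  4  5  6  7  8
g(k):  0  0  0  1  1  1  0  2  2
So g(8) = 2.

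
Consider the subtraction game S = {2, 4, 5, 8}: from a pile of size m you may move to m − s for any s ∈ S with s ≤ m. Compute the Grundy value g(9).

1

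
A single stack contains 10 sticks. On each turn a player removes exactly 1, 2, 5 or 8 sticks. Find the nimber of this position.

1

Compute g(0), g(1), … for moves {1, 2, 5, 8}:
k:     0  1  2  3  4  5  6  7  8  9 10
g(k):  0  1  2  0  1  2  0  1  2  0  1
So g(10) = 1.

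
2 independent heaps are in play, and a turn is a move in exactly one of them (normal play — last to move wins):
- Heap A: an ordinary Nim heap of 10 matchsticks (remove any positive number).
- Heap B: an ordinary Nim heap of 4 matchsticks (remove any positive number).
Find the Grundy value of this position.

14

Heap A is a plain Nim heap of size 10, so its Grundy value is 10.
Heap B is a plain Nim heap of size 4, so its Grundy value is 4.
By the Sprague-Grundy theorem, the Grundy value of a sum of independent games is the XOR of the component values.
Combined value = 10 XOR 4 = 14.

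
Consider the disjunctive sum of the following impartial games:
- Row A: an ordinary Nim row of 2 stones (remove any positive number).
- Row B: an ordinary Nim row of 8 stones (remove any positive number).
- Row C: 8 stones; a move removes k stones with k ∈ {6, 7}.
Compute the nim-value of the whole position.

Row A is a plain Nim row of size 2, so its Grundy value is 2.
Row B is a plain Nim row of size 8, so its Grundy value is 8.
For row C, compute g(0), g(1), … with moves {6, 7}:
k:     0  1  2  3  4  5  6  7  8
g(k):  0  0  0  0  0  0  1  1  1
So g(8) = 1.
The value of a disjunctive sum is the nim-sum of the parts.
Combined value = 2 ⊕ 8 ⊕ 1 = 11.

11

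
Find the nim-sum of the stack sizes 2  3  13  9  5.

0

Nim-sum: 2 XOR 3 XOR 13 XOR 9 XOR 5 = 0.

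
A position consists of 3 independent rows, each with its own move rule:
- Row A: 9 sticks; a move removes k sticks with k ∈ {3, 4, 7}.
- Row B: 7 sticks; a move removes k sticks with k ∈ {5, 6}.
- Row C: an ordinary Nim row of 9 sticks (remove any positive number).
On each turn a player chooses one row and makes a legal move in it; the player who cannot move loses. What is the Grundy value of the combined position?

11

Grundy values for row A (subtraction set {3, 4, 7}):
k:     0  1  2  3  4  5  6  7  8  9
g(k):  0  0  0  1  1  1  2  2  2  3
So g(9) = 3.
Build the Grundy sequence for row B with g(k) = mex{g(k−s) : s ∈ {5, 6}, s ≤ k}:
g(0) = mex{} = 0
g(1) = mex{} = 0
g(2) = mex{} = 0
g(3) = mex{} = 0
g(4) = mex{} = 0
g(5) = mex{0} = 1
g(6) = mex{0} = 1
g(7) = mex{0} = 1
So g(7) = 1.
Row C is a plain Nim row of size 9, so its Grundy value is 9.
By the Sprague-Grundy theorem, the Grundy value of a sum of independent games is the XOR of the component values.
Combined value = 3 XOR 1 XOR 9 = 11.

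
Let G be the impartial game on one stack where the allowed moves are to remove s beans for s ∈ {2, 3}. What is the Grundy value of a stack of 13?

Grundy values for subtraction set {2, 3}:
g(0) = mex{} = 0
g(1) = mex{} = 0
g(2) = mex{0} = 1
g(3) = mex{0} = 1
g(4) = mex{0,1} = 2
g(5) = mex{1} = 0
g(6) = mex{1,2} = 0
g(7) = mex{0,2} = 1
g(8) = mex{0} = 1
g(9) = mex{0,1} = 2
g(10) = mex{1} = 0
g(11) = mex{1,2} = 0
g(12) = mex{0,2} = 1
g(13) = mex{0} = 1
So g(13) = 1.

1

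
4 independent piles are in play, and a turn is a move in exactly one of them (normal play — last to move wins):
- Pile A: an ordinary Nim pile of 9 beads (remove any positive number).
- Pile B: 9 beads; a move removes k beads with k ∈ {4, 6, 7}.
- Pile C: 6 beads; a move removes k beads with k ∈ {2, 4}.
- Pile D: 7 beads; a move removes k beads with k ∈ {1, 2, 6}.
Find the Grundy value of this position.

Pile A is a plain Nim pile of size 9, so its Grundy value is 9.
Build the Grundy sequence for pile B with g(k) = mex{g(k−s) : s ∈ {4, 6, 7}, s ≤ k}:
k:     0  1  2  3  4  5  6  7  8  9
g(k):  0  0  0  0  1  1  1  1  2  2
So g(9) = 2.
Grundy values for pile C (subtraction set {2, 4}):
k:     0  1  2  3  4  5  6
g(k):  0  0  1  1  2  2  0
So g(6) = 0.
For pile D, compute g(0), g(1), … with moves {1, 2, 6}:
g(0) = mex{} = 0
g(1) = mex{0} = 1
g(2) = mex{0,1} = 2
g(3) = mex{1,2} = 0
g(4) = mex{0,2} = 1
g(5) = mex{0,1} = 2
g(6) = mex{0,1,2} = 3
g(7) = mex{1,2,3} = 0
So g(7) = 0.
By the Sprague-Grundy theorem, the Grundy value of a sum of independent games is the XOR of the component values.
Combined value = 9 ⊕ 2 ⊕ 0 ⊕ 0 = 11.

11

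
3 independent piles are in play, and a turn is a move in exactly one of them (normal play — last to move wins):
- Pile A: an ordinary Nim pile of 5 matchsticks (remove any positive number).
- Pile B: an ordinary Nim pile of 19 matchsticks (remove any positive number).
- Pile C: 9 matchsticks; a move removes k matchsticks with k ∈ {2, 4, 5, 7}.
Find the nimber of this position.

22

Pile A is a plain Nim pile of size 5, so its Grundy value is 5.
Pile B is a plain Nim pile of size 19, so its Grundy value is 19.
For pile C, compute g(0), g(1), … with moves {2, 4, 5, 7}:
k:     0  1  2  3  4  5  6  7  8  9
g(k):  0  0  1  1  2  2  3  3  4  0
So g(9) = 0.
The value of a disjunctive sum is the nim-sum of the parts.
Combined value = 5 XOR 19 XOR 0 = 22.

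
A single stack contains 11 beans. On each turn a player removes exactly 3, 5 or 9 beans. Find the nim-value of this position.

Grundy values for subtraction set {3, 5, 9}:
g(0) = mex{} = 0
g(1) = mex{} = 0
g(2) = mex{} = 0
g(3) = mex{0} = 1
g(4) = mex{0} = 1
g(5) = mex{0} = 1
g(6) = mex{0,1} = 2
g(7) = mex{0,1} = 2
g(8) = mex{1} = 0
g(9) = mex{0,1,2} = 3
g(10) = mex{0,1,2} = 3
g(11) = mex{0,2} = 1
So g(11) = 1.

1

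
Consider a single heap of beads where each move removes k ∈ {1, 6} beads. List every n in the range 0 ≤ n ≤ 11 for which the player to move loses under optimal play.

0, 2, 4, 7, 9, 11

Build the Grundy sequence with g(k) = mex{g(k−s) : s ∈ {1, 6}, s ≤ k}:
g(0) = mex{} = 0
g(1) = mex{0} = 1
g(2) = mex{1} = 0
g(3) = mex{0} = 1
g(4) = mex{1} = 0
g(5) = mex{0} = 1
g(6) = mex{0,1} = 2
g(7) = mex{1,2} = 0
g(8) = mex{0} = 1
g(9) = mex{1} = 0
g(10) = mex{0} = 1
g(11) = mex{1} = 0
The P-positions (g = 0) in 0..11 are 0, 2, 4, 7, 9, 11.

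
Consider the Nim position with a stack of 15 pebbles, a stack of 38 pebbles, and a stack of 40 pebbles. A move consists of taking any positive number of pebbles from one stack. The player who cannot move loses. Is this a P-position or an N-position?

N-position

Nim-sum: 15 ⊕ 38 ⊕ 40 = 1.
The nim-sum is 1 ≠ 0, so this is an N-position: the player to move can win.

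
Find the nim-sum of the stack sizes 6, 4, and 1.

Compute the nim-sum pairwise:
6 ^ 4 = 2
2 ^ 1 = 3

3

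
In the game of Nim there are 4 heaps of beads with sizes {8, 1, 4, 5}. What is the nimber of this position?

8

Nim-sum: 8 ^ 1 ^ 4 ^ 5 = 8.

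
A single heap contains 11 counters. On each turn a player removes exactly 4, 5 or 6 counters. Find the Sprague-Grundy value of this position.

Grundy values for subtraction set {4, 5, 6}:
k:     0  1  2  3  4  5  6  7  8  9 10 11
g(k):  0  0  0  0  1  1  1  1  2  2  0  0
So g(11) = 0.

0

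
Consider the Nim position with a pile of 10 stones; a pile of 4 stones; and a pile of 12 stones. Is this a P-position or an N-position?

Write each in binary and XOR column by column:
  1010  (10)
  0100  (4)
  1100  (12)
  ----
  0010  (2)
The nim-sum is 2 ≠ 0, so this is an N-position: the player to move can win.

N-position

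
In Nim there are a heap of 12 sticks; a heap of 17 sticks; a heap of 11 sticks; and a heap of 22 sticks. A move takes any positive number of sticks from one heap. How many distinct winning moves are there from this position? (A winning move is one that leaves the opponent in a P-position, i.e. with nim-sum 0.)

Compute the nim-sum pairwise:
12 XOR 17 = 29
29 XOR 11 = 22
22 XOR 22 = 0
The nim-sum is already 0, so every move leaves a nonzero nim-sum — there are no winning moves.

0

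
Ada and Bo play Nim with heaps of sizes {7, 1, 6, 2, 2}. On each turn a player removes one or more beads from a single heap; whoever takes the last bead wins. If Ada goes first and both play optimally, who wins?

Bo wins

Compute the nim-sum pairwise:
7 ⊕ 1 = 6
6 ⊕ 6 = 0
0 ⊕ 2 = 2
2 ⊕ 2 = 0
The nim-sum is 0, so this is a P-position: the player to move is in a losing position under optimal play; Ada is about to move from it and so loses — Bo wins.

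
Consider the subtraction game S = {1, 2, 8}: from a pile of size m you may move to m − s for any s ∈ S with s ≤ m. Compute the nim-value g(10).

1

Build the Grundy sequence with g(k) = mex{g(k−s) : s ∈ {1, 2, 8}, s ≤ k}:
g(0) = mex{} = 0
g(1) = mex{0} = 1
g(2) = mex{0,1} = 2
g(3) = mex{1,2} = 0
g(4) = mex{0,2} = 1
g(5) = mex{0,1} = 2
g(6) = mex{1,2} = 0
g(7) = mex{0,2} = 1
g(8) = mex{0,1} = 2
g(9) = mex{1,2} = 0
g(10) = mex{0,2} = 1
So g(10) = 1.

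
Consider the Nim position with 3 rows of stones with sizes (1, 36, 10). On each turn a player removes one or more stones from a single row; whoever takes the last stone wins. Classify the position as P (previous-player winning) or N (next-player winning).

Nim-sum: 1 ⊕ 36 ⊕ 10 = 47.
The nim-sum is 47 ≠ 0, so this is an N-position: the player to move can win.

N-position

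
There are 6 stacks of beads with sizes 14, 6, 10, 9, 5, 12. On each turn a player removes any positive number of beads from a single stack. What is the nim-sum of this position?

2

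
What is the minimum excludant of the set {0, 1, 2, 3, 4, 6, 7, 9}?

The values 0, 1, 2, 3, 4 are all present; 5 is the first non-negative integer missing from the set.

5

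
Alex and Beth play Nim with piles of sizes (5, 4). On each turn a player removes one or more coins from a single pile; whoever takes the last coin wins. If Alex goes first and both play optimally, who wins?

Write each in binary and XOR column by column:
  101  (5)
  100  (4)
  ---
  001  (1)
The nim-sum is 1 ≠ 0, so this is an N-position: the player to move can win; Alex has a winning move.

Alex wins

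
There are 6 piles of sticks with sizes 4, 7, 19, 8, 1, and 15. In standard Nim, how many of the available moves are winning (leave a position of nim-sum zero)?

1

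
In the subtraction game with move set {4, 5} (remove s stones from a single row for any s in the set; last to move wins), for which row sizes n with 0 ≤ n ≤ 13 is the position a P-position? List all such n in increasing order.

0, 1, 2, 3, 9, 10, 11, 12

Compute g(0), g(1), … for moves {4, 5}:
k:     0  1  2  3  4  5  6  7  8  9 10 11 12 13
g(k):  0  0  0  0  1  1  1  1  2  0  0  0  0  1
The P-positions (g = 0) in 0..13 are 0, 1, 2, 3, 9, 10, 11, 12.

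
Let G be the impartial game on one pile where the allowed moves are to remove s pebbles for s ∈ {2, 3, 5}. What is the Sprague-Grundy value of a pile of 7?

0

Build the Grundy sequence with g(k) = mex{g(k−s) : s ∈ {2, 3, 5}, s ≤ k}:
k:     0  1  2  3  4  5  6  7
g(k):  0  0  1  1  2  2  3  0
So g(7) = 0.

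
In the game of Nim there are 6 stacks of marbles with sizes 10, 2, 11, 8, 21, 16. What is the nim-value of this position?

Compute the nim-sum pairwise:
10 ⊕ 2 = 8
8 ⊕ 11 = 3
3 ⊕ 8 = 11
11 ⊕ 21 = 30
30 ⊕ 16 = 14

14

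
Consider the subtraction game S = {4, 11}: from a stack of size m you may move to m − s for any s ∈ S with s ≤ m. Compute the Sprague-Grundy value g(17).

Compute g(0), g(1), … for moves {4, 11}:
k:     0  1  2  3  4  5  6  7  8  9 10 11 12 13 14 15 16 17
g(k):  0  0  0  0  1  1  1  1  0  0  0  2  1  1  1  0  0  0
So g(17) = 0.

0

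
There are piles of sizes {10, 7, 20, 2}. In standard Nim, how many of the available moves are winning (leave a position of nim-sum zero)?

1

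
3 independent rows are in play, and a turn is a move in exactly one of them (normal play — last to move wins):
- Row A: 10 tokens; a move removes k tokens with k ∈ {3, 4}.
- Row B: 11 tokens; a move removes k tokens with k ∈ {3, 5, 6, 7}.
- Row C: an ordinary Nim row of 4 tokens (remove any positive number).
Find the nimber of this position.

For row A, compute g(0), g(1), … with moves {3, 4}:
g(0) = mex{} = 0
g(1) = mex{} = 0
g(2) = mex{} = 0
g(3) = mex{0} = 1
g(4) = mex{0} = 1
g(5) = mex{0} = 1
g(6) = mex{0,1} = 2
g(7) = mex{1} = 0
g(8) = mex{1} = 0
g(9) = mex{1,2} = 0
g(10) = mex{0,2} = 1
So g(10) = 1.
Grundy values for row B (subtraction set {3, 5, 6, 7}):
k:     0  1  2  3  4  5  6  7  8  9 10 11
g(k):  0  0  0  1  1  1  2  2  2  3  0  0
So g(11) = 0.
Row C is a plain Nim row of size 4, so its Grundy value is 4.
By the Sprague-Grundy theorem, the Grundy value of a sum of independent games is the XOR of the component values.
Combined value = 1 ⊕ 0 ⊕ 4 = 5.

5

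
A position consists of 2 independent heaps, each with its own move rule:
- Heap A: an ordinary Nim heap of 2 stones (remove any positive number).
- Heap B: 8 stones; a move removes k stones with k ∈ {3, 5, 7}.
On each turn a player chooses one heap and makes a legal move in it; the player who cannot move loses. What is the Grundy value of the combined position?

0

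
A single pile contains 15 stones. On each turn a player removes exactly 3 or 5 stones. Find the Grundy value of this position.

2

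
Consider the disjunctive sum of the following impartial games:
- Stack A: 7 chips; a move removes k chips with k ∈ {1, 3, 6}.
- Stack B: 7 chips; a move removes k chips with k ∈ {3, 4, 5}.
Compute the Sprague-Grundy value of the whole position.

1

For stack A, compute g(0), g(1), … with moves {1, 3, 6}:
k:     0  1  2  3  4  5  6  7
g(k):  0  1  0  1  0  1  2  3
So g(7) = 3.
Grundy values for stack B (subtraction set {3, 4, 5}):
k:     0  1  2  3  4  5  6  7
g(k):  0  0  0  1  1  1  2  2
So g(7) = 2.
The value of a disjunctive sum is the nim-sum of the parts.
Combined value = 3 ⊕ 2 = 1.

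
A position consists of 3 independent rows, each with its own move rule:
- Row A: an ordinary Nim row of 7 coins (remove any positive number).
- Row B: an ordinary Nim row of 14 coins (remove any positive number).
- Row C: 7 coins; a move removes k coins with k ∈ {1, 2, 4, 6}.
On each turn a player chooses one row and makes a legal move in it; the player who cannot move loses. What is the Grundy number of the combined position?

13

Row A is a plain Nim row of size 7, so its Grundy value is 7.
Row B is a plain Nim row of size 14, so its Grundy value is 14.
For row C, compute g(0), g(1), … with moves {1, 2, 4, 6}:
k:     0  1  2  3  4  5  6  7
g(k):  0  1  2  0  1  2  3  4
So g(7) = 4.
By the Sprague-Grundy theorem, the Grundy value of a sum of independent games is the XOR of the component values.
Combined value = 7 ⊕ 14 ⊕ 4 = 13.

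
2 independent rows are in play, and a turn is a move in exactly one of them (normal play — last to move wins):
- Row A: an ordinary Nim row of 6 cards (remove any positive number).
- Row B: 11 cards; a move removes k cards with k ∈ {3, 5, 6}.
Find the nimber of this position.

Row A is a plain Nim row of size 6, so its Grundy value is 6.
Build the Grundy sequence for row B with g(k) = mex{g(k−s) : s ∈ {3, 5, 6}, s ≤ k}:
g(0) = mex{} = 0
g(1) = mex{} = 0
g(2) = mex{} = 0
g(3) = mex{0} = 1
g(4) = mex{0} = 1
g(5) = mex{0} = 1
g(6) = mex{0,1} = 2
g(7) = mex{0,1} = 2
g(8) = mex{0,1} = 2
g(9) = mex{1,2} = 0
g(10) = mex{1,2} = 0
g(11) = mex{1,2} = 0
So g(11) = 0.
By the Sprague-Grundy theorem, the Grundy value of a sum of independent games is the XOR of the component values.
Combined value = 6 XOR 0 = 6.

6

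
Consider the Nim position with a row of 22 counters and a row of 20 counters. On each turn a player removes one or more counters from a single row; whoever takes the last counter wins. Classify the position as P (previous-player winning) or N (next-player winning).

N-position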